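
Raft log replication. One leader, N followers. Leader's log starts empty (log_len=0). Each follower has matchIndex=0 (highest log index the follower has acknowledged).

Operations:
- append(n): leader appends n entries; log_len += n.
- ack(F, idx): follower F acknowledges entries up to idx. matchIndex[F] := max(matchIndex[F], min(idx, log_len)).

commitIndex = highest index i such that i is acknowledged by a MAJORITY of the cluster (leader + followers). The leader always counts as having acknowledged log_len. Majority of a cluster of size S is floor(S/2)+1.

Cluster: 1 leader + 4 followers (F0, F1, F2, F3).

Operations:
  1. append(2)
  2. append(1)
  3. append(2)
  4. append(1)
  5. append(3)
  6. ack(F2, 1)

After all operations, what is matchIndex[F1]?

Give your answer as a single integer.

Op 1: append 2 -> log_len=2
Op 2: append 1 -> log_len=3
Op 3: append 2 -> log_len=5
Op 4: append 1 -> log_len=6
Op 5: append 3 -> log_len=9
Op 6: F2 acks idx 1 -> match: F0=0 F1=0 F2=1 F3=0; commitIndex=0

Answer: 0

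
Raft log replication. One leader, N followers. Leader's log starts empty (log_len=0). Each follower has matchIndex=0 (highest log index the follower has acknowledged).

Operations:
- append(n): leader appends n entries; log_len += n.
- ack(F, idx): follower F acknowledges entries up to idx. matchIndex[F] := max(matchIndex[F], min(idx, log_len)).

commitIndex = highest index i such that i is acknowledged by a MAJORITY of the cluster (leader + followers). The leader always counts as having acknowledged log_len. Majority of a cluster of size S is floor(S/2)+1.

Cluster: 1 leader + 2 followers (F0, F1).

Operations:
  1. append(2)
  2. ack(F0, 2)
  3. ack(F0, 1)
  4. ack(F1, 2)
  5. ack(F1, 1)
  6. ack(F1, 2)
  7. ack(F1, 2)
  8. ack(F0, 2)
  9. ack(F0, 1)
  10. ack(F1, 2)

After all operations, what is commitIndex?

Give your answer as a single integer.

Answer: 2

Derivation:
Op 1: append 2 -> log_len=2
Op 2: F0 acks idx 2 -> match: F0=2 F1=0; commitIndex=2
Op 3: F0 acks idx 1 -> match: F0=2 F1=0; commitIndex=2
Op 4: F1 acks idx 2 -> match: F0=2 F1=2; commitIndex=2
Op 5: F1 acks idx 1 -> match: F0=2 F1=2; commitIndex=2
Op 6: F1 acks idx 2 -> match: F0=2 F1=2; commitIndex=2
Op 7: F1 acks idx 2 -> match: F0=2 F1=2; commitIndex=2
Op 8: F0 acks idx 2 -> match: F0=2 F1=2; commitIndex=2
Op 9: F0 acks idx 1 -> match: F0=2 F1=2; commitIndex=2
Op 10: F1 acks idx 2 -> match: F0=2 F1=2; commitIndex=2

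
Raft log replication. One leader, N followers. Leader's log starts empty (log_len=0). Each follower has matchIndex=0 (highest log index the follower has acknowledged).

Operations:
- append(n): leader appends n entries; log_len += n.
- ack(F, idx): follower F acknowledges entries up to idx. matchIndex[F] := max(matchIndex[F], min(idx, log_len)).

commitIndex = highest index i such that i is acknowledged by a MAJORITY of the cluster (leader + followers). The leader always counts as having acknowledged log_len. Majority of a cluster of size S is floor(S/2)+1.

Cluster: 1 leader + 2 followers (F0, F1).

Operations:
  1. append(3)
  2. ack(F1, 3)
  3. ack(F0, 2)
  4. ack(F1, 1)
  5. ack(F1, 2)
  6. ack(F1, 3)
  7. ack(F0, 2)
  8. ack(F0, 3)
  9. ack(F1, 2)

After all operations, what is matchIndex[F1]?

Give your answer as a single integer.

Answer: 3

Derivation:
Op 1: append 3 -> log_len=3
Op 2: F1 acks idx 3 -> match: F0=0 F1=3; commitIndex=3
Op 3: F0 acks idx 2 -> match: F0=2 F1=3; commitIndex=3
Op 4: F1 acks idx 1 -> match: F0=2 F1=3; commitIndex=3
Op 5: F1 acks idx 2 -> match: F0=2 F1=3; commitIndex=3
Op 6: F1 acks idx 3 -> match: F0=2 F1=3; commitIndex=3
Op 7: F0 acks idx 2 -> match: F0=2 F1=3; commitIndex=3
Op 8: F0 acks idx 3 -> match: F0=3 F1=3; commitIndex=3
Op 9: F1 acks idx 2 -> match: F0=3 F1=3; commitIndex=3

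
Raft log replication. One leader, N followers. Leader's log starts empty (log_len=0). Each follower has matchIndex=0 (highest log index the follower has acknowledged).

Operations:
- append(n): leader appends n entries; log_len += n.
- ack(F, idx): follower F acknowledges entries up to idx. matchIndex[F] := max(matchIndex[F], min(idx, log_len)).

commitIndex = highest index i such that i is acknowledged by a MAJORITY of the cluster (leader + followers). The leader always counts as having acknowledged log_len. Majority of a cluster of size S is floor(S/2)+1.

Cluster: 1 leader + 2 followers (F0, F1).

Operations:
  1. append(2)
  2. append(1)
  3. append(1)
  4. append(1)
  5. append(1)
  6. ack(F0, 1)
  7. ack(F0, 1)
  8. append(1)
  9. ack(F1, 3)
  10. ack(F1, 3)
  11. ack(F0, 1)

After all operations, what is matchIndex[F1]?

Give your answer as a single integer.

Answer: 3

Derivation:
Op 1: append 2 -> log_len=2
Op 2: append 1 -> log_len=3
Op 3: append 1 -> log_len=4
Op 4: append 1 -> log_len=5
Op 5: append 1 -> log_len=6
Op 6: F0 acks idx 1 -> match: F0=1 F1=0; commitIndex=1
Op 7: F0 acks idx 1 -> match: F0=1 F1=0; commitIndex=1
Op 8: append 1 -> log_len=7
Op 9: F1 acks idx 3 -> match: F0=1 F1=3; commitIndex=3
Op 10: F1 acks idx 3 -> match: F0=1 F1=3; commitIndex=3
Op 11: F0 acks idx 1 -> match: F0=1 F1=3; commitIndex=3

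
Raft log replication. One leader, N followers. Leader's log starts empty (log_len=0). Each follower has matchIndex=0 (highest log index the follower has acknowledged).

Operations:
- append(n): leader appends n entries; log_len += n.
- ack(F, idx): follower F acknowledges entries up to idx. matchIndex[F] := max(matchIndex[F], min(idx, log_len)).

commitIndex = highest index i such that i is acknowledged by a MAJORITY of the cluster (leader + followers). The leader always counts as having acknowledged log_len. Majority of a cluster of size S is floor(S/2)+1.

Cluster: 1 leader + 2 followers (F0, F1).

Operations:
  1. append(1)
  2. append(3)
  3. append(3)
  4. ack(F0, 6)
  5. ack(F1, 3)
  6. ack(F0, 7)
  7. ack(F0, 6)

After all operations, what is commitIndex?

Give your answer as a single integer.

Answer: 7

Derivation:
Op 1: append 1 -> log_len=1
Op 2: append 3 -> log_len=4
Op 3: append 3 -> log_len=7
Op 4: F0 acks idx 6 -> match: F0=6 F1=0; commitIndex=6
Op 5: F1 acks idx 3 -> match: F0=6 F1=3; commitIndex=6
Op 6: F0 acks idx 7 -> match: F0=7 F1=3; commitIndex=7
Op 7: F0 acks idx 6 -> match: F0=7 F1=3; commitIndex=7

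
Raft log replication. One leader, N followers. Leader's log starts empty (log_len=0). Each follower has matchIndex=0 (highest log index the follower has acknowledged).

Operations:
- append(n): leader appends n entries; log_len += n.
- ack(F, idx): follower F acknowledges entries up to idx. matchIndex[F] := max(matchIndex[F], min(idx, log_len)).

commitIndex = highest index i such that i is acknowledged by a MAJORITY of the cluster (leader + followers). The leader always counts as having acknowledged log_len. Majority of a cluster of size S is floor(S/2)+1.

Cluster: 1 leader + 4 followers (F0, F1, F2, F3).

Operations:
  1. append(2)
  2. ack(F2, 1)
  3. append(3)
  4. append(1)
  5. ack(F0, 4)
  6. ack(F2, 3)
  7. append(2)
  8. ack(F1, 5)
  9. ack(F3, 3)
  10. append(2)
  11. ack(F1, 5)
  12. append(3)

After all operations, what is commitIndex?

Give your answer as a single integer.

Op 1: append 2 -> log_len=2
Op 2: F2 acks idx 1 -> match: F0=0 F1=0 F2=1 F3=0; commitIndex=0
Op 3: append 3 -> log_len=5
Op 4: append 1 -> log_len=6
Op 5: F0 acks idx 4 -> match: F0=4 F1=0 F2=1 F3=0; commitIndex=1
Op 6: F2 acks idx 3 -> match: F0=4 F1=0 F2=3 F3=0; commitIndex=3
Op 7: append 2 -> log_len=8
Op 8: F1 acks idx 5 -> match: F0=4 F1=5 F2=3 F3=0; commitIndex=4
Op 9: F3 acks idx 3 -> match: F0=4 F1=5 F2=3 F3=3; commitIndex=4
Op 10: append 2 -> log_len=10
Op 11: F1 acks idx 5 -> match: F0=4 F1=5 F2=3 F3=3; commitIndex=4
Op 12: append 3 -> log_len=13

Answer: 4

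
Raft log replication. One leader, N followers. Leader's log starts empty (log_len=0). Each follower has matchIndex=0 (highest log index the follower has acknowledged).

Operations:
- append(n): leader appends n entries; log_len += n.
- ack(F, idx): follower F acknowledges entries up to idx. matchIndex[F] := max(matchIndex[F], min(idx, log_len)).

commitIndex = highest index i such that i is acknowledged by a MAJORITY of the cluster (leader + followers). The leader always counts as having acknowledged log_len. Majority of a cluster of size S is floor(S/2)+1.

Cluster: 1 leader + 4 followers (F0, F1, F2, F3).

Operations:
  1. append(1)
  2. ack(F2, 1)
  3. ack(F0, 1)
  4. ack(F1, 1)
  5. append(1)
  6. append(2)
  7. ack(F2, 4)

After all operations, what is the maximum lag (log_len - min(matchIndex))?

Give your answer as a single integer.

Op 1: append 1 -> log_len=1
Op 2: F2 acks idx 1 -> match: F0=0 F1=0 F2=1 F3=0; commitIndex=0
Op 3: F0 acks idx 1 -> match: F0=1 F1=0 F2=1 F3=0; commitIndex=1
Op 4: F1 acks idx 1 -> match: F0=1 F1=1 F2=1 F3=0; commitIndex=1
Op 5: append 1 -> log_len=2
Op 6: append 2 -> log_len=4
Op 7: F2 acks idx 4 -> match: F0=1 F1=1 F2=4 F3=0; commitIndex=1

Answer: 4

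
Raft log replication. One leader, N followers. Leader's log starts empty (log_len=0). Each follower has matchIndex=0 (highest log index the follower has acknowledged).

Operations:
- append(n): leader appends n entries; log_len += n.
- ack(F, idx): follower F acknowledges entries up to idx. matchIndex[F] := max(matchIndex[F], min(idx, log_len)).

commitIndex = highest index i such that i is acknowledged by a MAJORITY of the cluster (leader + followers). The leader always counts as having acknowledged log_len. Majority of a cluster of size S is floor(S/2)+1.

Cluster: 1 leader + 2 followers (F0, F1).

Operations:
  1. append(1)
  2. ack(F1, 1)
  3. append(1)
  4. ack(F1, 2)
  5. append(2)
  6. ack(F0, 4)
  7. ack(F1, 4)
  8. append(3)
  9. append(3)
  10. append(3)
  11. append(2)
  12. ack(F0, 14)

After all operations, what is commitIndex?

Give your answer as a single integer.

Answer: 14

Derivation:
Op 1: append 1 -> log_len=1
Op 2: F1 acks idx 1 -> match: F0=0 F1=1; commitIndex=1
Op 3: append 1 -> log_len=2
Op 4: F1 acks idx 2 -> match: F0=0 F1=2; commitIndex=2
Op 5: append 2 -> log_len=4
Op 6: F0 acks idx 4 -> match: F0=4 F1=2; commitIndex=4
Op 7: F1 acks idx 4 -> match: F0=4 F1=4; commitIndex=4
Op 8: append 3 -> log_len=7
Op 9: append 3 -> log_len=10
Op 10: append 3 -> log_len=13
Op 11: append 2 -> log_len=15
Op 12: F0 acks idx 14 -> match: F0=14 F1=4; commitIndex=14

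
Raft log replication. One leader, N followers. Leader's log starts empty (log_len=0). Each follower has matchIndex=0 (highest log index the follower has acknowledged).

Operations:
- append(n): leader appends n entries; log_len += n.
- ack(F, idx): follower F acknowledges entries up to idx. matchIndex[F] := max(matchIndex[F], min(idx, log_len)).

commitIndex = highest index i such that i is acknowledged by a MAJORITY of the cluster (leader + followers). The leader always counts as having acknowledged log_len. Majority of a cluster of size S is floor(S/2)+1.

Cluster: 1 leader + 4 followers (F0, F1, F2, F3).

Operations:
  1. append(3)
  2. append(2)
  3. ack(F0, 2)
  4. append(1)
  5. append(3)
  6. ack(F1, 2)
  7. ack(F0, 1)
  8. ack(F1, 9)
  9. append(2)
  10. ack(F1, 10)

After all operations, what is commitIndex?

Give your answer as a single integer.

Answer: 2

Derivation:
Op 1: append 3 -> log_len=3
Op 2: append 2 -> log_len=5
Op 3: F0 acks idx 2 -> match: F0=2 F1=0 F2=0 F3=0; commitIndex=0
Op 4: append 1 -> log_len=6
Op 5: append 3 -> log_len=9
Op 6: F1 acks idx 2 -> match: F0=2 F1=2 F2=0 F3=0; commitIndex=2
Op 7: F0 acks idx 1 -> match: F0=2 F1=2 F2=0 F3=0; commitIndex=2
Op 8: F1 acks idx 9 -> match: F0=2 F1=9 F2=0 F3=0; commitIndex=2
Op 9: append 2 -> log_len=11
Op 10: F1 acks idx 10 -> match: F0=2 F1=10 F2=0 F3=0; commitIndex=2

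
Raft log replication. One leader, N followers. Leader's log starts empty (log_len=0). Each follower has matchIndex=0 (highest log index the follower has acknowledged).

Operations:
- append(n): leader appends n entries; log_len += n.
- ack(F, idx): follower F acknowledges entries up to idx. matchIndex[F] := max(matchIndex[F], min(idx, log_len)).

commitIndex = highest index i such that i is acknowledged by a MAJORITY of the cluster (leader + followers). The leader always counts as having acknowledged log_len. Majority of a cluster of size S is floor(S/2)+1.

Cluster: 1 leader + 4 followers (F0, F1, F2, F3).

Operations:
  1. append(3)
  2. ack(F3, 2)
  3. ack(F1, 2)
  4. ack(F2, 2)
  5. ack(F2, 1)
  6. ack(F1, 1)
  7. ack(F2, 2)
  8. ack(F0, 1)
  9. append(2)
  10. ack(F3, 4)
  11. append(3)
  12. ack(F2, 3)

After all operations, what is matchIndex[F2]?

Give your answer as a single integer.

Op 1: append 3 -> log_len=3
Op 2: F3 acks idx 2 -> match: F0=0 F1=0 F2=0 F3=2; commitIndex=0
Op 3: F1 acks idx 2 -> match: F0=0 F1=2 F2=0 F3=2; commitIndex=2
Op 4: F2 acks idx 2 -> match: F0=0 F1=2 F2=2 F3=2; commitIndex=2
Op 5: F2 acks idx 1 -> match: F0=0 F1=2 F2=2 F3=2; commitIndex=2
Op 6: F1 acks idx 1 -> match: F0=0 F1=2 F2=2 F3=2; commitIndex=2
Op 7: F2 acks idx 2 -> match: F0=0 F1=2 F2=2 F3=2; commitIndex=2
Op 8: F0 acks idx 1 -> match: F0=1 F1=2 F2=2 F3=2; commitIndex=2
Op 9: append 2 -> log_len=5
Op 10: F3 acks idx 4 -> match: F0=1 F1=2 F2=2 F3=4; commitIndex=2
Op 11: append 3 -> log_len=8
Op 12: F2 acks idx 3 -> match: F0=1 F1=2 F2=3 F3=4; commitIndex=3

Answer: 3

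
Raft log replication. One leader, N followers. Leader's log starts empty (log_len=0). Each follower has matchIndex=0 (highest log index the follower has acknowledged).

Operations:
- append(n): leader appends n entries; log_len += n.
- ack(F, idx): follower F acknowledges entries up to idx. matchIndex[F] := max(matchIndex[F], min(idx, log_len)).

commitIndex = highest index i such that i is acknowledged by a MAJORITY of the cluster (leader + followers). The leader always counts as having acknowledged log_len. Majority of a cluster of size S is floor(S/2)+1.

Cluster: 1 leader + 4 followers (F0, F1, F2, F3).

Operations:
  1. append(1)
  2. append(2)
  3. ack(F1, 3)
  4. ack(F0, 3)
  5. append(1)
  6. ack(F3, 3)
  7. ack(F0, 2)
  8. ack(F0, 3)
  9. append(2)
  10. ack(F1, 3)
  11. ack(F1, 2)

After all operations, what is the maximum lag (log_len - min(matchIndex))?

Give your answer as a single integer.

Answer: 6

Derivation:
Op 1: append 1 -> log_len=1
Op 2: append 2 -> log_len=3
Op 3: F1 acks idx 3 -> match: F0=0 F1=3 F2=0 F3=0; commitIndex=0
Op 4: F0 acks idx 3 -> match: F0=3 F1=3 F2=0 F3=0; commitIndex=3
Op 5: append 1 -> log_len=4
Op 6: F3 acks idx 3 -> match: F0=3 F1=3 F2=0 F3=3; commitIndex=3
Op 7: F0 acks idx 2 -> match: F0=3 F1=3 F2=0 F3=3; commitIndex=3
Op 8: F0 acks idx 3 -> match: F0=3 F1=3 F2=0 F3=3; commitIndex=3
Op 9: append 2 -> log_len=6
Op 10: F1 acks idx 3 -> match: F0=3 F1=3 F2=0 F3=3; commitIndex=3
Op 11: F1 acks idx 2 -> match: F0=3 F1=3 F2=0 F3=3; commitIndex=3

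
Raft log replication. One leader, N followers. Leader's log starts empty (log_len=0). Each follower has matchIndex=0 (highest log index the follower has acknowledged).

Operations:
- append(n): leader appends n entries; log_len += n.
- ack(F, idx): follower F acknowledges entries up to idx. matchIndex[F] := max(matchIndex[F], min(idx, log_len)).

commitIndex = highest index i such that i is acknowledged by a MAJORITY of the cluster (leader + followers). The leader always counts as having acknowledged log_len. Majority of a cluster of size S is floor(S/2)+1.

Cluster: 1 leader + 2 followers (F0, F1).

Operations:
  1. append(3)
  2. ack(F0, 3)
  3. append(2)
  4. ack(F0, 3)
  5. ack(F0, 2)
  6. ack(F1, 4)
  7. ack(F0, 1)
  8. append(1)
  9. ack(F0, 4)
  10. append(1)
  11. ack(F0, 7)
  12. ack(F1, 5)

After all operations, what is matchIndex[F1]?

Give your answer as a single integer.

Answer: 5

Derivation:
Op 1: append 3 -> log_len=3
Op 2: F0 acks idx 3 -> match: F0=3 F1=0; commitIndex=3
Op 3: append 2 -> log_len=5
Op 4: F0 acks idx 3 -> match: F0=3 F1=0; commitIndex=3
Op 5: F0 acks idx 2 -> match: F0=3 F1=0; commitIndex=3
Op 6: F1 acks idx 4 -> match: F0=3 F1=4; commitIndex=4
Op 7: F0 acks idx 1 -> match: F0=3 F1=4; commitIndex=4
Op 8: append 1 -> log_len=6
Op 9: F0 acks idx 4 -> match: F0=4 F1=4; commitIndex=4
Op 10: append 1 -> log_len=7
Op 11: F0 acks idx 7 -> match: F0=7 F1=4; commitIndex=7
Op 12: F1 acks idx 5 -> match: F0=7 F1=5; commitIndex=7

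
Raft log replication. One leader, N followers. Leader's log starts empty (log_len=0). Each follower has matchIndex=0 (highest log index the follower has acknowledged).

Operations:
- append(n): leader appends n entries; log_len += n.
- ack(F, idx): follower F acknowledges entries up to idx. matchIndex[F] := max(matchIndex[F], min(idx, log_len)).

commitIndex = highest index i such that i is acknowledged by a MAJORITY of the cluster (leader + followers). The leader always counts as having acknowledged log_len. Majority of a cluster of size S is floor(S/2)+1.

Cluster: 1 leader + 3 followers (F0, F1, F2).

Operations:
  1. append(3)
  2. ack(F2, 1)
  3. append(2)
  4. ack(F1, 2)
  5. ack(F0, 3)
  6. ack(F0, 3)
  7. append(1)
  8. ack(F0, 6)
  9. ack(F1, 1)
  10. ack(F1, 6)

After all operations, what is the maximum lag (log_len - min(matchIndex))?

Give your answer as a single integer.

Answer: 5

Derivation:
Op 1: append 3 -> log_len=3
Op 2: F2 acks idx 1 -> match: F0=0 F1=0 F2=1; commitIndex=0
Op 3: append 2 -> log_len=5
Op 4: F1 acks idx 2 -> match: F0=0 F1=2 F2=1; commitIndex=1
Op 5: F0 acks idx 3 -> match: F0=3 F1=2 F2=1; commitIndex=2
Op 6: F0 acks idx 3 -> match: F0=3 F1=2 F2=1; commitIndex=2
Op 7: append 1 -> log_len=6
Op 8: F0 acks idx 6 -> match: F0=6 F1=2 F2=1; commitIndex=2
Op 9: F1 acks idx 1 -> match: F0=6 F1=2 F2=1; commitIndex=2
Op 10: F1 acks idx 6 -> match: F0=6 F1=6 F2=1; commitIndex=6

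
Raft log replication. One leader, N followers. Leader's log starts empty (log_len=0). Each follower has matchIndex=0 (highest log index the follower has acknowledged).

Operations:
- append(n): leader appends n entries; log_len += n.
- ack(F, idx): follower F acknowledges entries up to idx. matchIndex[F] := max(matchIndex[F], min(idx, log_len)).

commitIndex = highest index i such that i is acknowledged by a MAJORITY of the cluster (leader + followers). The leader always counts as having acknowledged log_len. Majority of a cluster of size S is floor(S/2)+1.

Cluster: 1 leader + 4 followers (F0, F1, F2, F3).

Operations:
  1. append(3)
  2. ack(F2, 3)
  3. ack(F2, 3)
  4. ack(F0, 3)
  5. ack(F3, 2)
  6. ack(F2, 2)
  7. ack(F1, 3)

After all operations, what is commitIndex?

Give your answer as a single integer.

Op 1: append 3 -> log_len=3
Op 2: F2 acks idx 3 -> match: F0=0 F1=0 F2=3 F3=0; commitIndex=0
Op 3: F2 acks idx 3 -> match: F0=0 F1=0 F2=3 F3=0; commitIndex=0
Op 4: F0 acks idx 3 -> match: F0=3 F1=0 F2=3 F3=0; commitIndex=3
Op 5: F3 acks idx 2 -> match: F0=3 F1=0 F2=3 F3=2; commitIndex=3
Op 6: F2 acks idx 2 -> match: F0=3 F1=0 F2=3 F3=2; commitIndex=3
Op 7: F1 acks idx 3 -> match: F0=3 F1=3 F2=3 F3=2; commitIndex=3

Answer: 3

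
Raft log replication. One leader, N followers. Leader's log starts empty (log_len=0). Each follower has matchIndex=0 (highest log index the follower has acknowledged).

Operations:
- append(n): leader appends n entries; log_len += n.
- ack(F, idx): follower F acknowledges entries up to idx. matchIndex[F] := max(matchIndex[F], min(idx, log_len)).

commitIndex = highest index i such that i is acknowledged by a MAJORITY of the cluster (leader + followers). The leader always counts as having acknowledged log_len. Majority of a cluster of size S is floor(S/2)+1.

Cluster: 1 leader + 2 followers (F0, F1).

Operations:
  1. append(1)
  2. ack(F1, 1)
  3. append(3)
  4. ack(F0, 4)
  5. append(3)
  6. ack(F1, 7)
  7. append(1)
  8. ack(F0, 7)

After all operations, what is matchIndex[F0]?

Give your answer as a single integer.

Answer: 7

Derivation:
Op 1: append 1 -> log_len=1
Op 2: F1 acks idx 1 -> match: F0=0 F1=1; commitIndex=1
Op 3: append 3 -> log_len=4
Op 4: F0 acks idx 4 -> match: F0=4 F1=1; commitIndex=4
Op 5: append 3 -> log_len=7
Op 6: F1 acks idx 7 -> match: F0=4 F1=7; commitIndex=7
Op 7: append 1 -> log_len=8
Op 8: F0 acks idx 7 -> match: F0=7 F1=7; commitIndex=7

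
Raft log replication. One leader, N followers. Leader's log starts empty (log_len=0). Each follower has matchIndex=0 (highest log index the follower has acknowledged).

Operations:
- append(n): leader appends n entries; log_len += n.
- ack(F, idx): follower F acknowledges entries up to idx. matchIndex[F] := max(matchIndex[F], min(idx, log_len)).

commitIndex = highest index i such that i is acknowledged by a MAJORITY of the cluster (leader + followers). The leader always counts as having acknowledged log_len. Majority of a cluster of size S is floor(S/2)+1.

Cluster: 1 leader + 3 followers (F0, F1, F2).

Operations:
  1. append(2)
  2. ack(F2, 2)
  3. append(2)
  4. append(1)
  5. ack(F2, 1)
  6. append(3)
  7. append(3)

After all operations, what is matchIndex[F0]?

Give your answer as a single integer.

Answer: 0

Derivation:
Op 1: append 2 -> log_len=2
Op 2: F2 acks idx 2 -> match: F0=0 F1=0 F2=2; commitIndex=0
Op 3: append 2 -> log_len=4
Op 4: append 1 -> log_len=5
Op 5: F2 acks idx 1 -> match: F0=0 F1=0 F2=2; commitIndex=0
Op 6: append 3 -> log_len=8
Op 7: append 3 -> log_len=11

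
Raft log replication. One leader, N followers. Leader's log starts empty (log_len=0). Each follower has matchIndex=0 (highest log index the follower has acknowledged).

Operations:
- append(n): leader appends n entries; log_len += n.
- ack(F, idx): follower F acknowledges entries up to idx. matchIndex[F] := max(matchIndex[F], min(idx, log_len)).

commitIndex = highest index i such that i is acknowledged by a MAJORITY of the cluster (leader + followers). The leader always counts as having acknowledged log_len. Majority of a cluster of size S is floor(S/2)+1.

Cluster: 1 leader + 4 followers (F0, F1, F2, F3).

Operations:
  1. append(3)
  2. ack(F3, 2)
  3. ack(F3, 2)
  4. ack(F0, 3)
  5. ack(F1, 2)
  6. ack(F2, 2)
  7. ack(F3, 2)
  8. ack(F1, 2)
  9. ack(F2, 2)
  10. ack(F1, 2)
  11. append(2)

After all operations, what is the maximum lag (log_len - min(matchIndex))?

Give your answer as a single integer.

Answer: 3

Derivation:
Op 1: append 3 -> log_len=3
Op 2: F3 acks idx 2 -> match: F0=0 F1=0 F2=0 F3=2; commitIndex=0
Op 3: F3 acks idx 2 -> match: F0=0 F1=0 F2=0 F3=2; commitIndex=0
Op 4: F0 acks idx 3 -> match: F0=3 F1=0 F2=0 F3=2; commitIndex=2
Op 5: F1 acks idx 2 -> match: F0=3 F1=2 F2=0 F3=2; commitIndex=2
Op 6: F2 acks idx 2 -> match: F0=3 F1=2 F2=2 F3=2; commitIndex=2
Op 7: F3 acks idx 2 -> match: F0=3 F1=2 F2=2 F3=2; commitIndex=2
Op 8: F1 acks idx 2 -> match: F0=3 F1=2 F2=2 F3=2; commitIndex=2
Op 9: F2 acks idx 2 -> match: F0=3 F1=2 F2=2 F3=2; commitIndex=2
Op 10: F1 acks idx 2 -> match: F0=3 F1=2 F2=2 F3=2; commitIndex=2
Op 11: append 2 -> log_len=5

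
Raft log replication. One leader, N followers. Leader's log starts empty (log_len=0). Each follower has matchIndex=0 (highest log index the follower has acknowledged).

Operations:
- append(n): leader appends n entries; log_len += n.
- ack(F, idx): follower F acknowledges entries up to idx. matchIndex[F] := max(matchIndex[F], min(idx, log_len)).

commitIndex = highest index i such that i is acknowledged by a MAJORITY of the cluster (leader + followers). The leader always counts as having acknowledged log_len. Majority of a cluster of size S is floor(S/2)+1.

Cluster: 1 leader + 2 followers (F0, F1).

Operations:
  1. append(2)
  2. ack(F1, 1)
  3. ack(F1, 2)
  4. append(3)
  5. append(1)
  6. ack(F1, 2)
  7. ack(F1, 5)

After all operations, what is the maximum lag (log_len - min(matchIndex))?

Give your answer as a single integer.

Op 1: append 2 -> log_len=2
Op 2: F1 acks idx 1 -> match: F0=0 F1=1; commitIndex=1
Op 3: F1 acks idx 2 -> match: F0=0 F1=2; commitIndex=2
Op 4: append 3 -> log_len=5
Op 5: append 1 -> log_len=6
Op 6: F1 acks idx 2 -> match: F0=0 F1=2; commitIndex=2
Op 7: F1 acks idx 5 -> match: F0=0 F1=5; commitIndex=5

Answer: 6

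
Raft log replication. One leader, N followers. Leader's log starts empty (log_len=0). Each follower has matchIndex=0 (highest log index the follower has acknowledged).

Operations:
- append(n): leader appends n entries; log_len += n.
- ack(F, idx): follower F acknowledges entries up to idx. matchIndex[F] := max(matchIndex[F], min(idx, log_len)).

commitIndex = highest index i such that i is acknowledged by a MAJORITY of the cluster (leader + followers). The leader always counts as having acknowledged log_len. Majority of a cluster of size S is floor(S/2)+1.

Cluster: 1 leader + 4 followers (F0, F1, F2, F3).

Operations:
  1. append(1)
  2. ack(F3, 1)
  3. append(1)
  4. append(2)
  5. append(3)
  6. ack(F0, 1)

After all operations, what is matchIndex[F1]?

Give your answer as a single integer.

Answer: 0

Derivation:
Op 1: append 1 -> log_len=1
Op 2: F3 acks idx 1 -> match: F0=0 F1=0 F2=0 F3=1; commitIndex=0
Op 3: append 1 -> log_len=2
Op 4: append 2 -> log_len=4
Op 5: append 3 -> log_len=7
Op 6: F0 acks idx 1 -> match: F0=1 F1=0 F2=0 F3=1; commitIndex=1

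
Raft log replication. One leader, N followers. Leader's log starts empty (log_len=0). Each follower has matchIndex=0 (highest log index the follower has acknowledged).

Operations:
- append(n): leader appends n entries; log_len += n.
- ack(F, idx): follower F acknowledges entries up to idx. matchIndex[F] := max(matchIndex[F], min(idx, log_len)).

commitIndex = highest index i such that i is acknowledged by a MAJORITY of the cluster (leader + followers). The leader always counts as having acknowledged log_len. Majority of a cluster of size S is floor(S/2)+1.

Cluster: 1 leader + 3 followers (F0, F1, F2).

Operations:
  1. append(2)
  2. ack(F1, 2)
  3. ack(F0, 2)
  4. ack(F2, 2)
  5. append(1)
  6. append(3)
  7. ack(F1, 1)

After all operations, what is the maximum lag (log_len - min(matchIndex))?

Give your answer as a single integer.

Op 1: append 2 -> log_len=2
Op 2: F1 acks idx 2 -> match: F0=0 F1=2 F2=0; commitIndex=0
Op 3: F0 acks idx 2 -> match: F0=2 F1=2 F2=0; commitIndex=2
Op 4: F2 acks idx 2 -> match: F0=2 F1=2 F2=2; commitIndex=2
Op 5: append 1 -> log_len=3
Op 6: append 3 -> log_len=6
Op 7: F1 acks idx 1 -> match: F0=2 F1=2 F2=2; commitIndex=2

Answer: 4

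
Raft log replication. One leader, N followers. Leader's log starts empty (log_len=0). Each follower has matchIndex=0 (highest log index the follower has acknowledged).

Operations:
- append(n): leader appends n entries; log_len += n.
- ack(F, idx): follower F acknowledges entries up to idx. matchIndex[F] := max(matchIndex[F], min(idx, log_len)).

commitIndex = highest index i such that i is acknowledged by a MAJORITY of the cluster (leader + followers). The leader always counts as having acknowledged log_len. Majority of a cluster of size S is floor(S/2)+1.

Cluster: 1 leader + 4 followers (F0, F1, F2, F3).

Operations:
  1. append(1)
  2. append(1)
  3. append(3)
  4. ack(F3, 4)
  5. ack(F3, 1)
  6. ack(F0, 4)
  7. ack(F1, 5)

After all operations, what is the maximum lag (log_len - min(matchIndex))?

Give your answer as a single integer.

Answer: 5

Derivation:
Op 1: append 1 -> log_len=1
Op 2: append 1 -> log_len=2
Op 3: append 3 -> log_len=5
Op 4: F3 acks idx 4 -> match: F0=0 F1=0 F2=0 F3=4; commitIndex=0
Op 5: F3 acks idx 1 -> match: F0=0 F1=0 F2=0 F3=4; commitIndex=0
Op 6: F0 acks idx 4 -> match: F0=4 F1=0 F2=0 F3=4; commitIndex=4
Op 7: F1 acks idx 5 -> match: F0=4 F1=5 F2=0 F3=4; commitIndex=4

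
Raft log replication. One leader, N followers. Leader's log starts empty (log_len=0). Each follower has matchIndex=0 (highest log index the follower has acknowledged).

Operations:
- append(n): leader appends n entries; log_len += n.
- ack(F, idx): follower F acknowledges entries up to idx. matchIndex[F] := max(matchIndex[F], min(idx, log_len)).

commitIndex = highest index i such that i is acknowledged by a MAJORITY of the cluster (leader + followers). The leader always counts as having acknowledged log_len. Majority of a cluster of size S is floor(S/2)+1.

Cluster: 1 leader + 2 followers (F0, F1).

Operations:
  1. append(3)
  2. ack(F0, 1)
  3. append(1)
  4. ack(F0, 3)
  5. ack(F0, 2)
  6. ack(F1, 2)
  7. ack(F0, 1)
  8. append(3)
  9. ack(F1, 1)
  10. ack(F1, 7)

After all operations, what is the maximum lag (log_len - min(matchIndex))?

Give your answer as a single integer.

Op 1: append 3 -> log_len=3
Op 2: F0 acks idx 1 -> match: F0=1 F1=0; commitIndex=1
Op 3: append 1 -> log_len=4
Op 4: F0 acks idx 3 -> match: F0=3 F1=0; commitIndex=3
Op 5: F0 acks idx 2 -> match: F0=3 F1=0; commitIndex=3
Op 6: F1 acks idx 2 -> match: F0=3 F1=2; commitIndex=3
Op 7: F0 acks idx 1 -> match: F0=3 F1=2; commitIndex=3
Op 8: append 3 -> log_len=7
Op 9: F1 acks idx 1 -> match: F0=3 F1=2; commitIndex=3
Op 10: F1 acks idx 7 -> match: F0=3 F1=7; commitIndex=7

Answer: 4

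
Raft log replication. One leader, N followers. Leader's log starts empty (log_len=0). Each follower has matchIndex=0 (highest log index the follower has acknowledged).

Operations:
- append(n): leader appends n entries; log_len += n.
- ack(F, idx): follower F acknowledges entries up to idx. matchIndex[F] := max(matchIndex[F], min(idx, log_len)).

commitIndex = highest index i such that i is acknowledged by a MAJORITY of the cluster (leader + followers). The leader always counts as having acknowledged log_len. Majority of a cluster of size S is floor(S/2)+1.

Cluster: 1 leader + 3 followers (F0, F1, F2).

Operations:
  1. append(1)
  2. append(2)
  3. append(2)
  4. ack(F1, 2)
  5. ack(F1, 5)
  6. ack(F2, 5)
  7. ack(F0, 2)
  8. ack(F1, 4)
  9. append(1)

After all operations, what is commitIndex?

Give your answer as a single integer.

Answer: 5

Derivation:
Op 1: append 1 -> log_len=1
Op 2: append 2 -> log_len=3
Op 3: append 2 -> log_len=5
Op 4: F1 acks idx 2 -> match: F0=0 F1=2 F2=0; commitIndex=0
Op 5: F1 acks idx 5 -> match: F0=0 F1=5 F2=0; commitIndex=0
Op 6: F2 acks idx 5 -> match: F0=0 F1=5 F2=5; commitIndex=5
Op 7: F0 acks idx 2 -> match: F0=2 F1=5 F2=5; commitIndex=5
Op 8: F1 acks idx 4 -> match: F0=2 F1=5 F2=5; commitIndex=5
Op 9: append 1 -> log_len=6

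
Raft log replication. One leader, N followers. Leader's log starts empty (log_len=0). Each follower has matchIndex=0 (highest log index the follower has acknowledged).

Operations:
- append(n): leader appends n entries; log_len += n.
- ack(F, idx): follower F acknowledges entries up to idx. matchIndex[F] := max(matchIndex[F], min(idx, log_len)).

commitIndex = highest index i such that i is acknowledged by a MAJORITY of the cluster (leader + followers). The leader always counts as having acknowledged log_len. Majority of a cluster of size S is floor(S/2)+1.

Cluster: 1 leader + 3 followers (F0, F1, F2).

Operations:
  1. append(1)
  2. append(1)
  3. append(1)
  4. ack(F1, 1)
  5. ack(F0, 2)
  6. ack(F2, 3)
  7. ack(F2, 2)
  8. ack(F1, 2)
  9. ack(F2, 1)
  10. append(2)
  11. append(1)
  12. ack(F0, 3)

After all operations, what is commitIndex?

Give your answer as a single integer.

Op 1: append 1 -> log_len=1
Op 2: append 1 -> log_len=2
Op 3: append 1 -> log_len=3
Op 4: F1 acks idx 1 -> match: F0=0 F1=1 F2=0; commitIndex=0
Op 5: F0 acks idx 2 -> match: F0=2 F1=1 F2=0; commitIndex=1
Op 6: F2 acks idx 3 -> match: F0=2 F1=1 F2=3; commitIndex=2
Op 7: F2 acks idx 2 -> match: F0=2 F1=1 F2=3; commitIndex=2
Op 8: F1 acks idx 2 -> match: F0=2 F1=2 F2=3; commitIndex=2
Op 9: F2 acks idx 1 -> match: F0=2 F1=2 F2=3; commitIndex=2
Op 10: append 2 -> log_len=5
Op 11: append 1 -> log_len=6
Op 12: F0 acks idx 3 -> match: F0=3 F1=2 F2=3; commitIndex=3

Answer: 3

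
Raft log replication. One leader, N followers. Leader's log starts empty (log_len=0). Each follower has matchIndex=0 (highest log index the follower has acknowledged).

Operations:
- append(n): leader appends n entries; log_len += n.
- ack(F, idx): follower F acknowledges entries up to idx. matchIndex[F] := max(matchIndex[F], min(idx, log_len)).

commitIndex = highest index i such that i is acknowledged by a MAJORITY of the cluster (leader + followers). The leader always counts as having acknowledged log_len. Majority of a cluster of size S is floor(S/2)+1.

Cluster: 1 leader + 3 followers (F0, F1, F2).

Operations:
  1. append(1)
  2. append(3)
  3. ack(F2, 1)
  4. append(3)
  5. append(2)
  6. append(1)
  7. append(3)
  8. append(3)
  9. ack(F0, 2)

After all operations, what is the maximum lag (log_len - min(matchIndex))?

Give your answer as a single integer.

Answer: 16

Derivation:
Op 1: append 1 -> log_len=1
Op 2: append 3 -> log_len=4
Op 3: F2 acks idx 1 -> match: F0=0 F1=0 F2=1; commitIndex=0
Op 4: append 3 -> log_len=7
Op 5: append 2 -> log_len=9
Op 6: append 1 -> log_len=10
Op 7: append 3 -> log_len=13
Op 8: append 3 -> log_len=16
Op 9: F0 acks idx 2 -> match: F0=2 F1=0 F2=1; commitIndex=1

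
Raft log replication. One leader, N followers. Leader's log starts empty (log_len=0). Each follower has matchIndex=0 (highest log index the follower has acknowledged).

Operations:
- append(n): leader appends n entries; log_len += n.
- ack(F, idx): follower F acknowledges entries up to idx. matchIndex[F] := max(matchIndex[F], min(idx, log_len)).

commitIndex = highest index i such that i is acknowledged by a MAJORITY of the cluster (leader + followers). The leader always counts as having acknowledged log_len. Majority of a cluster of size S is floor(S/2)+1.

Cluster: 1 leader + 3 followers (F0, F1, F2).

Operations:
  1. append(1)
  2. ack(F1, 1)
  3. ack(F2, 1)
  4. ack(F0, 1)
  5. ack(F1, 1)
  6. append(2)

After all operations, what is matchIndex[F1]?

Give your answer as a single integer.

Answer: 1

Derivation:
Op 1: append 1 -> log_len=1
Op 2: F1 acks idx 1 -> match: F0=0 F1=1 F2=0; commitIndex=0
Op 3: F2 acks idx 1 -> match: F0=0 F1=1 F2=1; commitIndex=1
Op 4: F0 acks idx 1 -> match: F0=1 F1=1 F2=1; commitIndex=1
Op 5: F1 acks idx 1 -> match: F0=1 F1=1 F2=1; commitIndex=1
Op 6: append 2 -> log_len=3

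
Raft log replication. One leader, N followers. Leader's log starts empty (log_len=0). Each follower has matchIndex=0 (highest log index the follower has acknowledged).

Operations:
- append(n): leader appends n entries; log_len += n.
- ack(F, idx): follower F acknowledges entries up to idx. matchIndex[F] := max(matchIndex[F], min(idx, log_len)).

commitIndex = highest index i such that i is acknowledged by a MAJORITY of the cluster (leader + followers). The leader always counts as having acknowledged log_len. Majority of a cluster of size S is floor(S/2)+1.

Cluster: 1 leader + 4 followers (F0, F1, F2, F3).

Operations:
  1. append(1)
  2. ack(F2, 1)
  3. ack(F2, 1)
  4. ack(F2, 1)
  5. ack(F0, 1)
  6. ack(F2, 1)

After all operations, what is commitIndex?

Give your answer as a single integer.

Op 1: append 1 -> log_len=1
Op 2: F2 acks idx 1 -> match: F0=0 F1=0 F2=1 F3=0; commitIndex=0
Op 3: F2 acks idx 1 -> match: F0=0 F1=0 F2=1 F3=0; commitIndex=0
Op 4: F2 acks idx 1 -> match: F0=0 F1=0 F2=1 F3=0; commitIndex=0
Op 5: F0 acks idx 1 -> match: F0=1 F1=0 F2=1 F3=0; commitIndex=1
Op 6: F2 acks idx 1 -> match: F0=1 F1=0 F2=1 F3=0; commitIndex=1

Answer: 1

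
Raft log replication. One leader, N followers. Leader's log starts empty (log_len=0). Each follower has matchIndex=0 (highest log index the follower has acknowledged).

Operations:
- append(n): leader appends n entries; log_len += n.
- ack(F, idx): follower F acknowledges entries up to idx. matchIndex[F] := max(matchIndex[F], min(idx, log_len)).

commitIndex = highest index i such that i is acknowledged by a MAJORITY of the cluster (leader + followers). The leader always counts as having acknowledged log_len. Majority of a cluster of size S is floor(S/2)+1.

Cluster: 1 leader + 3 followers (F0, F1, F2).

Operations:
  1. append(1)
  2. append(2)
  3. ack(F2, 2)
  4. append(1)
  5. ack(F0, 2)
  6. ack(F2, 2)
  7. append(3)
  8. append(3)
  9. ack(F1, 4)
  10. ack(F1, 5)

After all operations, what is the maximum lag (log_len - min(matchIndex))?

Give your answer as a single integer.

Op 1: append 1 -> log_len=1
Op 2: append 2 -> log_len=3
Op 3: F2 acks idx 2 -> match: F0=0 F1=0 F2=2; commitIndex=0
Op 4: append 1 -> log_len=4
Op 5: F0 acks idx 2 -> match: F0=2 F1=0 F2=2; commitIndex=2
Op 6: F2 acks idx 2 -> match: F0=2 F1=0 F2=2; commitIndex=2
Op 7: append 3 -> log_len=7
Op 8: append 3 -> log_len=10
Op 9: F1 acks idx 4 -> match: F0=2 F1=4 F2=2; commitIndex=2
Op 10: F1 acks idx 5 -> match: F0=2 F1=5 F2=2; commitIndex=2

Answer: 8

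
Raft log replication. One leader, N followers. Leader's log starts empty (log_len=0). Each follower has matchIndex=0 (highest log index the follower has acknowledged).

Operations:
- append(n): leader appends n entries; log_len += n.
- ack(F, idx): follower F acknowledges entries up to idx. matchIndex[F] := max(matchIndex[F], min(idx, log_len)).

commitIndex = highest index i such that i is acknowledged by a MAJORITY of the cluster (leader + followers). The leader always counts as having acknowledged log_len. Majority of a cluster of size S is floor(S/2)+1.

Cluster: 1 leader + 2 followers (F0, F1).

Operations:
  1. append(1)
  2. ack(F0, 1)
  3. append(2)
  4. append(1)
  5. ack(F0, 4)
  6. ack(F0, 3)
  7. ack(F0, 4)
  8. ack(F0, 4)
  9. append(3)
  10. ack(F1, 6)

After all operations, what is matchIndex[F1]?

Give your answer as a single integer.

Op 1: append 1 -> log_len=1
Op 2: F0 acks idx 1 -> match: F0=1 F1=0; commitIndex=1
Op 3: append 2 -> log_len=3
Op 4: append 1 -> log_len=4
Op 5: F0 acks idx 4 -> match: F0=4 F1=0; commitIndex=4
Op 6: F0 acks idx 3 -> match: F0=4 F1=0; commitIndex=4
Op 7: F0 acks idx 4 -> match: F0=4 F1=0; commitIndex=4
Op 8: F0 acks idx 4 -> match: F0=4 F1=0; commitIndex=4
Op 9: append 3 -> log_len=7
Op 10: F1 acks idx 6 -> match: F0=4 F1=6; commitIndex=6

Answer: 6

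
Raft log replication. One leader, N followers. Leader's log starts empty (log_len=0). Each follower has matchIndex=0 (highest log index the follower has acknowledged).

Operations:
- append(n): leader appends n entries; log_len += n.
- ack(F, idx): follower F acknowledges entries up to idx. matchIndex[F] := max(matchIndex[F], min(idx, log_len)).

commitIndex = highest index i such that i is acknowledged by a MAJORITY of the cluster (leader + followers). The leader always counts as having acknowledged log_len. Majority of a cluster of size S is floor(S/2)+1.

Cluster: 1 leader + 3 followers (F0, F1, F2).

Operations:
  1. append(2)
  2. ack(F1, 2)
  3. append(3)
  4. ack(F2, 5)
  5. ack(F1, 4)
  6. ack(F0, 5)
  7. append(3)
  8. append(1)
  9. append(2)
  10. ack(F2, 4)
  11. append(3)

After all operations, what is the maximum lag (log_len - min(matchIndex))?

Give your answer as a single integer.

Answer: 10

Derivation:
Op 1: append 2 -> log_len=2
Op 2: F1 acks idx 2 -> match: F0=0 F1=2 F2=0; commitIndex=0
Op 3: append 3 -> log_len=5
Op 4: F2 acks idx 5 -> match: F0=0 F1=2 F2=5; commitIndex=2
Op 5: F1 acks idx 4 -> match: F0=0 F1=4 F2=5; commitIndex=4
Op 6: F0 acks idx 5 -> match: F0=5 F1=4 F2=5; commitIndex=5
Op 7: append 3 -> log_len=8
Op 8: append 1 -> log_len=9
Op 9: append 2 -> log_len=11
Op 10: F2 acks idx 4 -> match: F0=5 F1=4 F2=5; commitIndex=5
Op 11: append 3 -> log_len=14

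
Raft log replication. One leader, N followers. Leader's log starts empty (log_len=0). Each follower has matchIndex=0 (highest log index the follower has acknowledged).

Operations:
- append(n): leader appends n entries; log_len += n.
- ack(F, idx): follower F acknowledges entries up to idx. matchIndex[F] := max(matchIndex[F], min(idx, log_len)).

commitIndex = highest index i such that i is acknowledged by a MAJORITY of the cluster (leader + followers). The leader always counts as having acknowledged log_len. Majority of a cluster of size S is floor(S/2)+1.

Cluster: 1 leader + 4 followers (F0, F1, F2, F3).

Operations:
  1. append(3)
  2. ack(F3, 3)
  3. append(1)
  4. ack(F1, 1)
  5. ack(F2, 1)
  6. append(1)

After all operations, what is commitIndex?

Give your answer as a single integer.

Answer: 1

Derivation:
Op 1: append 3 -> log_len=3
Op 2: F3 acks idx 3 -> match: F0=0 F1=0 F2=0 F3=3; commitIndex=0
Op 3: append 1 -> log_len=4
Op 4: F1 acks idx 1 -> match: F0=0 F1=1 F2=0 F3=3; commitIndex=1
Op 5: F2 acks idx 1 -> match: F0=0 F1=1 F2=1 F3=3; commitIndex=1
Op 6: append 1 -> log_len=5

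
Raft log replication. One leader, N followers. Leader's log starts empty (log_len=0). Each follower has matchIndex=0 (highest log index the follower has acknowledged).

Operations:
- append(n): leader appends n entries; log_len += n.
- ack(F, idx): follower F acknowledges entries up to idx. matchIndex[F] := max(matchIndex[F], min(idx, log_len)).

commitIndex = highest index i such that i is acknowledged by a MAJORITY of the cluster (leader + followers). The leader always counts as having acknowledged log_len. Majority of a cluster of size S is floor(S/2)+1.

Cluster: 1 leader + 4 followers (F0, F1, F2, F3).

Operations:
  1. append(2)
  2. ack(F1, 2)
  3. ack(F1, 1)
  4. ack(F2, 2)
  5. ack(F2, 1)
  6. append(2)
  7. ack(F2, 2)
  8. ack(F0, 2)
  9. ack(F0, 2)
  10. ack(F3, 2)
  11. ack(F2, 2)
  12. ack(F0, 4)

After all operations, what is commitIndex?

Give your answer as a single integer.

Answer: 2

Derivation:
Op 1: append 2 -> log_len=2
Op 2: F1 acks idx 2 -> match: F0=0 F1=2 F2=0 F3=0; commitIndex=0
Op 3: F1 acks idx 1 -> match: F0=0 F1=2 F2=0 F3=0; commitIndex=0
Op 4: F2 acks idx 2 -> match: F0=0 F1=2 F2=2 F3=0; commitIndex=2
Op 5: F2 acks idx 1 -> match: F0=0 F1=2 F2=2 F3=0; commitIndex=2
Op 6: append 2 -> log_len=4
Op 7: F2 acks idx 2 -> match: F0=0 F1=2 F2=2 F3=0; commitIndex=2
Op 8: F0 acks idx 2 -> match: F0=2 F1=2 F2=2 F3=0; commitIndex=2
Op 9: F0 acks idx 2 -> match: F0=2 F1=2 F2=2 F3=0; commitIndex=2
Op 10: F3 acks idx 2 -> match: F0=2 F1=2 F2=2 F3=2; commitIndex=2
Op 11: F2 acks idx 2 -> match: F0=2 F1=2 F2=2 F3=2; commitIndex=2
Op 12: F0 acks idx 4 -> match: F0=4 F1=2 F2=2 F3=2; commitIndex=2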